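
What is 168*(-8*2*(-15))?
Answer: 40320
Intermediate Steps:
168*(-8*2*(-15)) = 168*(-16*(-15)) = 168*240 = 40320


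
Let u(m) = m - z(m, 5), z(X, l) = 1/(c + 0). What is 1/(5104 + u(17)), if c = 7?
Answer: 7/35846 ≈ 0.00019528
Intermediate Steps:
z(X, l) = ⅐ (z(X, l) = 1/(7 + 0) = 1/7 = ⅐)
u(m) = -⅐ + m (u(m) = m - 1*⅐ = m - ⅐ = -⅐ + m)
1/(5104 + u(17)) = 1/(5104 + (-⅐ + 17)) = 1/(5104 + 118/7) = 1/(35846/7) = 7/35846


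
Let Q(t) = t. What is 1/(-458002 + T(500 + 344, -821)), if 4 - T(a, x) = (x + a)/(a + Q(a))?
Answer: -1688/773100647 ≈ -2.1834e-6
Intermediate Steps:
T(a, x) = 4 - (a + x)/(2*a) (T(a, x) = 4 - (x + a)/(a + a) = 4 - (a + x)/(2*a))
1/(-458002 + T(500 + 344, -821)) = 1/(-458002 + (-1*(-821) + 7*(500 + 344))/(2*(500 + 344))) = 1/(-458002 + (1/2)*(821 + 7*844)/844) = 1/(-458002 + (1/2)*(1/844)*(821 + 5908)) = 1/(-458002 + (1/2)*(1/844)*6729) = 1/(-458002 + 6729/1688) = 1/(-773100647/1688) = -1688/773100647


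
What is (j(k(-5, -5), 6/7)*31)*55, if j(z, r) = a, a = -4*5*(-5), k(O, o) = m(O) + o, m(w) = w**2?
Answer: 170500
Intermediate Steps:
k(O, o) = o + O**2 (k(O, o) = O**2 + o = o + O**2)
a = 100 (a = -20*(-5) = 100)
j(z, r) = 100
(j(k(-5, -5), 6/7)*31)*55 = (100*31)*55 = 3100*55 = 170500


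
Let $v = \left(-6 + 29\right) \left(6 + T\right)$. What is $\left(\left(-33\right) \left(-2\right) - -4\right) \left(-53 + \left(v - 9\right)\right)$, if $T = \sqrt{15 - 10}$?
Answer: $5320 + 1610 \sqrt{5} \approx 8920.1$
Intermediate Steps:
$T = \sqrt{5} \approx 2.2361$
$v = 138 + 23 \sqrt{5}$ ($v = \left(-6 + 29\right) \left(6 + \sqrt{5}\right) = 23 \left(6 + \sqrt{5}\right) = 138 + 23 \sqrt{5} \approx 189.43$)
$\left(\left(-33\right) \left(-2\right) - -4\right) \left(-53 + \left(v - 9\right)\right) = \left(\left(-33\right) \left(-2\right) - -4\right) \left(-53 + \left(\left(138 + 23 \sqrt{5}\right) - 9\right)\right) = \left(66 + 4\right) \left(-53 + \left(129 + 23 \sqrt{5}\right)\right) = 70 \left(76 + 23 \sqrt{5}\right) = 5320 + 1610 \sqrt{5}$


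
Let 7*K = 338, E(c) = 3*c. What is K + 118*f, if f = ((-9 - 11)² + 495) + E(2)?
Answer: 744564/7 ≈ 1.0637e+5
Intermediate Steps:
K = 338/7 (K = (⅐)*338 = 338/7 ≈ 48.286)
f = 901 (f = ((-9 - 11)² + 495) + 3*2 = ((-20)² + 495) + 6 = (400 + 495) + 6 = 895 + 6 = 901)
K + 118*f = 338/7 + 118*901 = 338/7 + 106318 = 744564/7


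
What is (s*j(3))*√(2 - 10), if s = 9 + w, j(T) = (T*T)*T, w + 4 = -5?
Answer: 0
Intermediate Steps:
w = -9 (w = -4 - 5 = -9)
j(T) = T³ (j(T) = T²*T = T³)
s = 0 (s = 9 - 9 = 0)
(s*j(3))*√(2 - 10) = (0*3³)*√(2 - 10) = (0*27)*√(-8) = 0*(2*I*√2) = 0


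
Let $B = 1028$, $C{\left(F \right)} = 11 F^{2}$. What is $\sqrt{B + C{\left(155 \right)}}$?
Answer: $\sqrt{265303} \approx 515.08$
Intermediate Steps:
$\sqrt{B + C{\left(155 \right)}} = \sqrt{1028 + 11 \cdot 155^{2}} = \sqrt{1028 + 11 \cdot 24025} = \sqrt{1028 + 264275} = \sqrt{265303}$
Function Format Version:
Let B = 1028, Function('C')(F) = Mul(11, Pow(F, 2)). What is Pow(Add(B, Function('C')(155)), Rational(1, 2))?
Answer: Pow(265303, Rational(1, 2)) ≈ 515.08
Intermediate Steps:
Pow(Add(B, Function('C')(155)), Rational(1, 2)) = Pow(Add(1028, Mul(11, Pow(155, 2))), Rational(1, 2)) = Pow(Add(1028, Mul(11, 24025)), Rational(1, 2)) = Pow(Add(1028, 264275), Rational(1, 2)) = Pow(265303, Rational(1, 2))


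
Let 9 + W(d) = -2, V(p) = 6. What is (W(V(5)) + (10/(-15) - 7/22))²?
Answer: 625681/4356 ≈ 143.64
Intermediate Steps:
W(d) = -11 (W(d) = -9 - 2 = -11)
(W(V(5)) + (10/(-15) - 7/22))² = (-11 + (10/(-15) - 7/22))² = (-11 + (10*(-1/15) - 7*1/22))² = (-11 + (-⅔ - 7/22))² = (-11 - 65/66)² = (-791/66)² = 625681/4356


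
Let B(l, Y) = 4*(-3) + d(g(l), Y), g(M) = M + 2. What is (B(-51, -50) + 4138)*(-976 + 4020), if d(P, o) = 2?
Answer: 12565632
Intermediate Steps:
g(M) = 2 + M
B(l, Y) = -10 (B(l, Y) = 4*(-3) + 2 = -12 + 2 = -10)
(B(-51, -50) + 4138)*(-976 + 4020) = (-10 + 4138)*(-976 + 4020) = 4128*3044 = 12565632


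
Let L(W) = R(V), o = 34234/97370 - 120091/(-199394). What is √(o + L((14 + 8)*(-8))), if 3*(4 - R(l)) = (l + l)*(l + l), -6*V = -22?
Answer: I*√585897654356445956070/6720574770 ≈ 3.6017*I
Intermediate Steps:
V = 11/3 (V = -⅙*(-22) = 11/3 ≈ 3.6667)
R(l) = 4 - 4*l²/3 (R(l) = 4 - (l + l)*(l + l)/3 = 4 - 2*l*2*l/3 = 4 - 4*l²/3)
o = 712281341/746730530 (o = 34234*(1/97370) - 120091*(-1/199394) = 17117/48685 + 120091/199394 = 712281341/746730530 ≈ 0.95387)
L(W) = -376/27 (L(W) = 4 - 4*(11/3)²/3 = 4 - 4/3*121/9 = 4 - 484/27 = -376/27)
√(o + L((14 + 8)*(-8))) = √(712281341/746730530 - 376/27) = √(-261539083073/20161724310) = I*√585897654356445956070/6720574770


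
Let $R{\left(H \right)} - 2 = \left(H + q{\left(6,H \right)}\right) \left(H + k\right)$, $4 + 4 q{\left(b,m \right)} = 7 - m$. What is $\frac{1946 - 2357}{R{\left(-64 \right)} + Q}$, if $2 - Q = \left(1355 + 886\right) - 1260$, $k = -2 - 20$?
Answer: $- \frac{822}{6173} \approx -0.13316$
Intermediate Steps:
$q{\left(b,m \right)} = \frac{3}{4} - \frac{m}{4}$ ($q{\left(b,m \right)} = -1 + \frac{7 - m}{4} = -1 - \left(- \frac{7}{4} + \frac{m}{4}\right) = \frac{3}{4} - \frac{m}{4}$)
$k = -22$ ($k = -2 - 20 = -22$)
$R{\left(H \right)} = 2 + \left(-22 + H\right) \left(\frac{3}{4} + \frac{3 H}{4}\right)$ ($R{\left(H \right)} = 2 + \left(H - \left(- \frac{3}{4} + \frac{H}{4}\right)\right) \left(H - 22\right) = 2 + \left(\frac{3}{4} + \frac{3 H}{4}\right) \left(-22 + H\right) = 2 + \left(-22 + H\right) \left(\frac{3}{4} + \frac{3 H}{4}\right)$)
$Q = -979$ ($Q = 2 - \left(\left(1355 + 886\right) - 1260\right) = 2 - \left(2241 - 1260\right) = 2 - 981 = -979$)
$\frac{1946 - 2357}{R{\left(-64 \right)} + Q} = \frac{1946 - 2357}{\left(- \frac{29}{2} - -1008 + \frac{3 \left(-64\right)^{2}}{4}\right) - 979} = - \frac{411}{\left(- \frac{29}{2} + 1008 + \frac{3}{4} \cdot 4096\right) - 979} = - \frac{411}{\left(- \frac{29}{2} + 1008 + 3072\right) - 979} = - \frac{411}{\frac{8131}{2} - 979} = - \frac{411}{\frac{6173}{2}} = \left(-411\right) \frac{2}{6173} = - \frac{822}{6173}$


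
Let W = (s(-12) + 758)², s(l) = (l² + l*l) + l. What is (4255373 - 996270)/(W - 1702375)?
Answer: -3259103/633219 ≈ -5.1469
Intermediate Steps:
s(l) = l + 2*l² (s(l) = (l² + l²) + l = 2*l² + l = l + 2*l²)
W = 1069156 (W = (-12*(1 + 2*(-12)) + 758)² = (-12*(1 - 24) + 758)² = (-12*(-23) + 758)² = (276 + 758)² = 1034² = 1069156)
(4255373 - 996270)/(W - 1702375) = (4255373 - 996270)/(1069156 - 1702375) = 3259103/(-633219) = 3259103*(-1/633219) = -3259103/633219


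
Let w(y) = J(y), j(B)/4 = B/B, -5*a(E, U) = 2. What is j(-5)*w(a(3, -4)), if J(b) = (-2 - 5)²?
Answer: 196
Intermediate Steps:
a(E, U) = -⅖ (a(E, U) = -⅕*2 = -⅖)
j(B) = 4 (j(B) = 4*(B/B) = 4*1 = 4)
J(b) = 49 (J(b) = (-7)² = 49)
w(y) = 49
j(-5)*w(a(3, -4)) = 4*49 = 196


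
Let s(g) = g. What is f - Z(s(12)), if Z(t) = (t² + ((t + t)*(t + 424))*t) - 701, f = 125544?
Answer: 533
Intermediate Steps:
Z(t) = -701 + t² + 2*t²*(424 + t) (Z(t) = (t² + ((2*t)*(424 + t))*t) - 701 = (t² + (2*t*(424 + t))*t) - 701 = (t² + 2*t²*(424 + t)) - 701 = -701 + t² + 2*t²*(424 + t))
f - Z(s(12)) = 125544 - (-701 + 2*12³ + 849*12²) = 125544 - (-701 + 2*1728 + 849*144) = 125544 - (-701 + 3456 + 122256) = 125544 - 1*125011 = 125544 - 125011 = 533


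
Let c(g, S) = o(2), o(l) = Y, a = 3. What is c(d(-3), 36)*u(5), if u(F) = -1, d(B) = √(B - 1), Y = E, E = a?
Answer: -3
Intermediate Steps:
E = 3
Y = 3
o(l) = 3
d(B) = √(-1 + B)
c(g, S) = 3
c(d(-3), 36)*u(5) = 3*(-1) = -3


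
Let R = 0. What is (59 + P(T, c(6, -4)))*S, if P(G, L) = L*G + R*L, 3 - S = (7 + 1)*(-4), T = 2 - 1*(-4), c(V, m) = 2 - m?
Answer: 3325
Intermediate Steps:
T = 6 (T = 2 + 4 = 6)
S = 35 (S = 3 - (7 + 1)*(-4) = 3 - 8*(-4) = 3 - 1*(-32) = 3 + 32 = 35)
P(G, L) = G*L (P(G, L) = L*G + 0*L = G*L + 0 = G*L)
(59 + P(T, c(6, -4)))*S = (59 + 6*(2 - 1*(-4)))*35 = (59 + 6*(2 + 4))*35 = (59 + 6*6)*35 = (59 + 36)*35 = 95*35 = 3325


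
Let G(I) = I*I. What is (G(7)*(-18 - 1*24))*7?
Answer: -14406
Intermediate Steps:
G(I) = I²
(G(7)*(-18 - 1*24))*7 = (7²*(-18 - 1*24))*7 = (49*(-18 - 24))*7 = (49*(-42))*7 = -2058*7 = -14406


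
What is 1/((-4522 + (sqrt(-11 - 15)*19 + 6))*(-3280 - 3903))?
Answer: 2258/73279680243 + 19*I*sqrt(26)/146559360486 ≈ 3.0813e-8 + 6.6104e-10*I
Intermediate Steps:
1/((-4522 + (sqrt(-11 - 15)*19 + 6))*(-3280 - 3903)) = 1/((-4522 + (sqrt(-26)*19 + 6))*(-7183)) = 1/((-4522 + ((I*sqrt(26))*19 + 6))*(-7183)) = 1/((-4522 + (19*I*sqrt(26) + 6))*(-7183)) = 1/((-4522 + (6 + 19*I*sqrt(26)))*(-7183)) = 1/((-4516 + 19*I*sqrt(26))*(-7183)) = 1/(32438428 - 136477*I*sqrt(26))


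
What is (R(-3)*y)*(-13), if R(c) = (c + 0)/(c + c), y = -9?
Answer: 117/2 ≈ 58.500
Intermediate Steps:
R(c) = 1/2 (R(c) = c/((2*c)) = c*(1/(2*c)) = 1/2)
(R(-3)*y)*(-13) = ((1/2)*(-9))*(-13) = -9/2*(-13) = 117/2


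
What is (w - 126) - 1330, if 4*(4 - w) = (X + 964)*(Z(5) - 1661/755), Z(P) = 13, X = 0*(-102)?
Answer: -20274/5 ≈ -4054.8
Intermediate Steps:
X = 0
w = -12994/5 (w = 4 - (0 + 964)*(13 - 1661/755)/4 = 4 - 241*(13 - 1661*1/755) = 4 - 241*(13 - 11/5) = 4 - 241*54/5 = 4 - ¼*52056/5 = 4 - 13014/5 = -12994/5 ≈ -2598.8)
(w - 126) - 1330 = (-12994/5 - 126) - 1330 = -13624/5 - 1330 = -20274/5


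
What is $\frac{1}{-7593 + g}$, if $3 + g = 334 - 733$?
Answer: $- \frac{1}{7995} \approx -0.00012508$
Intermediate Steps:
$g = -402$ ($g = -3 + \left(334 - 733\right) = -3 - 399 = -402$)
$\frac{1}{-7593 + g} = \frac{1}{-7593 - 402} = \frac{1}{-7995} = - \frac{1}{7995}$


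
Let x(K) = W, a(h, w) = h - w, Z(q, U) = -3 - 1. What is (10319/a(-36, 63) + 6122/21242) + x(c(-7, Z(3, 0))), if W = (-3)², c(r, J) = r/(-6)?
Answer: -99831749/1051479 ≈ -94.944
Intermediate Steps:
Z(q, U) = -4
c(r, J) = -r/6 (c(r, J) = r*(-⅙) = -r/6)
W = 9
x(K) = 9
(10319/a(-36, 63) + 6122/21242) + x(c(-7, Z(3, 0))) = (10319/(-36 - 1*63) + 6122/21242) + 9 = (10319/(-36 - 63) + 6122*(1/21242)) + 9 = (10319/(-99) + 3061/10621) + 9 = (10319*(-1/99) + 3061/10621) + 9 = (-10319/99 + 3061/10621) + 9 = -109295060/1051479 + 9 = -99831749/1051479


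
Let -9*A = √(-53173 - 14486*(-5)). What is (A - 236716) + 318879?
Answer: 82163 - 7*√393/9 ≈ 82148.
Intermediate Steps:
A = -7*√393/9 (A = -√(-53173 - 14486*(-5))/9 = -√(-53173 + 72430)/9 = -7*√393/9 ≈ -15.419)
(A - 236716) + 318879 = (-7*√393/9 - 236716) + 318879 = (-236716 - 7*√393/9) + 318879 = 82163 - 7*√393/9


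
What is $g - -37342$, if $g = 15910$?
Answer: $53252$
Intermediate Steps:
$g - -37342 = 15910 - -37342 = 15910 + 37342 = 53252$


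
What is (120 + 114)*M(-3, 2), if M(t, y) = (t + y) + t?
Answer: -936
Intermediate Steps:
M(t, y) = y + 2*t
(120 + 114)*M(-3, 2) = (120 + 114)*(2 + 2*(-3)) = 234*(2 - 6) = 234*(-4) = -936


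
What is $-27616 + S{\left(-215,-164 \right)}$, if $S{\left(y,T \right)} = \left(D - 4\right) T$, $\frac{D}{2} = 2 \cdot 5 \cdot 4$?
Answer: $-40080$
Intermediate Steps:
$D = 80$ ($D = 2 \cdot 2 \cdot 5 \cdot 4 = 2 \cdot 10 \cdot 4 = 2 \cdot 40 = 80$)
$S{\left(y,T \right)} = 76 T$ ($S{\left(y,T \right)} = \left(80 - 4\right) T = 76 T$)
$-27616 + S{\left(-215,-164 \right)} = -27616 + 76 \left(-164\right) = -27616 - 12464 = -40080$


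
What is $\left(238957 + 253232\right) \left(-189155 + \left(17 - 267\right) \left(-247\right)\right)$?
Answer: $-62707339545$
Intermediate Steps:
$\left(238957 + 253232\right) \left(-189155 + \left(17 - 267\right) \left(-247\right)\right) = 492189 \left(-189155 - -61750\right) = 492189 \left(-189155 + 61750\right) = 492189 \left(-127405\right) = -62707339545$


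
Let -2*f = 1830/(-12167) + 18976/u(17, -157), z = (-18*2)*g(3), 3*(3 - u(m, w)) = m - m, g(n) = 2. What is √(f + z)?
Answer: I*√8146541787/1587 ≈ 56.873*I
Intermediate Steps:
u(m, w) = 3 (u(m, w) = 3 - (m - m)/3 = 3 - ⅓*0 = 3 + 0 = 3)
z = -72 (z = -18*2*2 = -36*2 = -72)
f = -115437751/36501 (f = -(1830/(-12167) + 18976/3)/2 = -(1830*(-1/12167) + 18976*(⅓))/2 = -(-1830/12167 + 18976/3)/2 = -½*230875502/36501 = -115437751/36501 ≈ -3162.6)
√(f + z) = √(-115437751/36501 - 72) = √(-118065823/36501) = I*√8146541787/1587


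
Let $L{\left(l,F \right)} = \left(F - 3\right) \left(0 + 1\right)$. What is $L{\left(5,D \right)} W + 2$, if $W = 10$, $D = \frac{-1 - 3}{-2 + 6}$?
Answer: $-38$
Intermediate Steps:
$D = -1$ ($D = - \frac{4}{4} = \left(-4\right) \frac{1}{4} = -1$)
$L{\left(l,F \right)} = -3 + F$ ($L{\left(l,F \right)} = \left(-3 + F\right) 1 = -3 + F$)
$L{\left(5,D \right)} W + 2 = \left(-3 - 1\right) 10 + 2 = \left(-4\right) 10 + 2 = -40 + 2 = -38$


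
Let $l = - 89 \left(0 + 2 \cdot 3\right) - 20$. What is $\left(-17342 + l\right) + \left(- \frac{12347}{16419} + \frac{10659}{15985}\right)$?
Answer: $- \frac{4696965624314}{262457715} \approx -17896.0$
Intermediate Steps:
$l = -554$ ($l = - 89 \left(0 + 6\right) - 20 = \left(-89\right) 6 - 20 = -534 - 20 = -554$)
$\left(-17342 + l\right) + \left(- \frac{12347}{16419} + \frac{10659}{15985}\right) = \left(-17342 - 554\right) + \left(- \frac{12347}{16419} + \frac{10659}{15985}\right) = -17896 + \left(\left(-12347\right) \frac{1}{16419} + 10659 \cdot \frac{1}{15985}\right) = -17896 + \left(- \frac{12347}{16419} + \frac{10659}{15985}\right) = -17896 - \frac{22356674}{262457715} = - \frac{4696965624314}{262457715}$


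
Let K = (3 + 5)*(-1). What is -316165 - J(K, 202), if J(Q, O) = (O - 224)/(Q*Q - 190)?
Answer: -19918406/63 ≈ -3.1617e+5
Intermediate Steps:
K = -8 (K = 8*(-1) = -8)
J(Q, O) = (-224 + O)/(-190 + Q²) (J(Q, O) = (-224 + O)/(Q² - 190) = (-224 + O)/(-190 + Q²))
-316165 - J(K, 202) = -316165 - (-224 + 202)/(-190 + (-8)²) = -316165 - (-22)/(-190 + 64) = -316165 - (-22)/(-126) = -316165 - (-1)*(-22)/126 = -316165 - 1*11/63 = -316165 - 11/63 = -19918406/63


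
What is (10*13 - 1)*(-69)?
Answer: -8901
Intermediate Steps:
(10*13 - 1)*(-69) = (130 - 1)*(-69) = 129*(-69) = -8901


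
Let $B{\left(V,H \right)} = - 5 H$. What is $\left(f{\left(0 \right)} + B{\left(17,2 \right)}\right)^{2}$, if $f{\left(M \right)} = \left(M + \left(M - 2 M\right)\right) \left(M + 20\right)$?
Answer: $100$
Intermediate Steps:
$f{\left(M \right)} = 0$ ($f{\left(M \right)} = \left(M - M\right) \left(20 + M\right) = 0 \left(20 + M\right) = 0$)
$\left(f{\left(0 \right)} + B{\left(17,2 \right)}\right)^{2} = \left(0 - 10\right)^{2} = \left(-10\right)^{2} = 100$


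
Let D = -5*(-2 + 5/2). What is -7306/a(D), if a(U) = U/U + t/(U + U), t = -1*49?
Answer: -18265/27 ≈ -676.48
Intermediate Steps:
t = -49
D = -5/2 (D = -5*(-2 + 5*(½)) = -5*(-2 + 5/2) = -5*½ = -5/2 ≈ -2.5000)
a(U) = 1 - 49/(2*U) (a(U) = U/U - 49/(U + U) = 1 - 49*1/(2*U) = 1 - 49/(2*U))
-7306/a(D) = -7306*(-5/(2*(-49/2 - 5/2))) = -7306/((-⅖*(-27))) = -7306/54/5 = -7306*5/54 = -18265/27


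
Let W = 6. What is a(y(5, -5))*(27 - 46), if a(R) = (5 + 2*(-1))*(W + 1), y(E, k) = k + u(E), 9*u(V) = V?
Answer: -399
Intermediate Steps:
u(V) = V/9
y(E, k) = k + E/9
a(R) = 21 (a(R) = (5 + 2*(-1))*(6 + 1) = (5 - 2)*7 = 3*7 = 21)
a(y(5, -5))*(27 - 46) = 21*(27 - 46) = 21*(-19) = -399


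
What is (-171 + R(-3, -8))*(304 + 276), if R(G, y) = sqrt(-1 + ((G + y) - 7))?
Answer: -99180 + 580*I*sqrt(19) ≈ -99180.0 + 2528.2*I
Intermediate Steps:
R(G, y) = sqrt(-8 + G + y) (R(G, y) = sqrt(-1 + (-7 + G + y)) = sqrt(-8 + G + y))
(-171 + R(-3, -8))*(304 + 276) = (-171 + sqrt(-8 - 3 - 8))*(304 + 276) = (-171 + sqrt(-19))*580 = (-171 + I*sqrt(19))*580 = -99180 + 580*I*sqrt(19)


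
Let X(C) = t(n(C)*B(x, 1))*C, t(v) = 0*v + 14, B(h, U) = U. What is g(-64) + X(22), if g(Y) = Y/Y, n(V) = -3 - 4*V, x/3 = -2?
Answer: 309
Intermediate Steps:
x = -6 (x = 3*(-2) = -6)
g(Y) = 1
t(v) = 14 (t(v) = 0 + 14 = 14)
X(C) = 14*C
g(-64) + X(22) = 1 + 14*22 = 1 + 308 = 309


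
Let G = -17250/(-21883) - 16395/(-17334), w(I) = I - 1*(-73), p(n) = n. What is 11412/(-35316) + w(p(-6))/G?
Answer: 8241014403983/215095134195 ≈ 38.313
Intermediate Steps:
w(I) = 73 + I (w(I) = I + 73 = 73 + I)
G = 219261095/126439974 (G = -17250*(-1/21883) - 16395*(-1/17334) = 17250/21883 + 5465/5778 = 219261095/126439974 ≈ 1.7341)
11412/(-35316) + w(p(-6))/G = 11412/(-35316) + (73 - 6)/(219261095/126439974) = 11412*(-1/35316) + 67*(126439974/219261095) = -317/981 + 8471478258/219261095 = 8241014403983/215095134195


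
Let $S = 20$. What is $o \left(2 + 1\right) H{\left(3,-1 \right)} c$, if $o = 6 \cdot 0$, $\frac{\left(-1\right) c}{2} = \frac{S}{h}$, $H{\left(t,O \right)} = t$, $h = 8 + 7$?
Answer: $0$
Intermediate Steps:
$h = 15$
$c = - \frac{8}{3}$ ($c = - 2 \cdot \frac{20}{15} = - 2 \cdot 20 \cdot \frac{1}{15} = \left(-2\right) \frac{4}{3} = - \frac{8}{3} \approx -2.6667$)
$o = 0$
$o \left(2 + 1\right) H{\left(3,-1 \right)} c = 0 \left(2 + 1\right) 3 \left(- \frac{8}{3}\right) = 0 \cdot 3 \cdot 3 \left(- \frac{8}{3}\right) = 0 \cdot 9 \left(- \frac{8}{3}\right) = 0 \left(- \frac{8}{3}\right) = 0$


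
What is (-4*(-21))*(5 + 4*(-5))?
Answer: -1260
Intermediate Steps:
(-4*(-21))*(5 + 4*(-5)) = 84*(5 - 20) = 84*(-15) = -1260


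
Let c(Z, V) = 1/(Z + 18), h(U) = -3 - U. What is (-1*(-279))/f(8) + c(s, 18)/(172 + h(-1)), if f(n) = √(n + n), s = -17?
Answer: 23717/340 ≈ 69.756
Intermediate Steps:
c(Z, V) = 1/(18 + Z)
f(n) = √2*√n (f(n) = √(2*n) = √2*√n)
(-1*(-279))/f(8) + c(s, 18)/(172 + h(-1)) = (-1*(-279))/((√2*√8)) + 1/((18 - 17)*(172 + (-3 - 1*(-1)))) = 279/((√2*(2*√2))) + 1/(1*(172 + (-3 + 1))) = 279/4 + 1/(172 - 2) = 279*(¼) + 1/170 = 279/4 + 1*(1/170) = 279/4 + 1/170 = 23717/340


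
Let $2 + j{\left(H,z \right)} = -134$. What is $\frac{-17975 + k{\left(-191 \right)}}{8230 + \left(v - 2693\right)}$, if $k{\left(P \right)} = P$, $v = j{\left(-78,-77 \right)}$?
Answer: $- \frac{18166}{5401} \approx -3.3634$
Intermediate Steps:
$j{\left(H,z \right)} = -136$ ($j{\left(H,z \right)} = -2 - 134 = -136$)
$v = -136$
$\frac{-17975 + k{\left(-191 \right)}}{8230 + \left(v - 2693\right)} = \frac{-17975 - 191}{8230 - 2829} = - \frac{18166}{8230 - 2829} = - \frac{18166}{5401}$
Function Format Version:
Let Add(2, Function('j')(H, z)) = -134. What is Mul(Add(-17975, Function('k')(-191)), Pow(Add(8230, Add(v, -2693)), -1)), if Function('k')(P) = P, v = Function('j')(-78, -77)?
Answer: Rational(-18166, 5401) ≈ -3.3634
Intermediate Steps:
Function('j')(H, z) = -136 (Function('j')(H, z) = Add(-2, -134) = -136)
v = -136
Mul(Add(-17975, Function('k')(-191)), Pow(Add(8230, Add(v, -2693)), -1)) = Mul(Add(-17975, -191), Pow(Add(8230, Add(-136, -2693)), -1)) = Mul(-18166, Pow(Add(8230, -2829), -1)) = Mul(-18166, Pow(5401, -1)) = Mul(-18166, Rational(1, 5401)) = Rational(-18166, 5401)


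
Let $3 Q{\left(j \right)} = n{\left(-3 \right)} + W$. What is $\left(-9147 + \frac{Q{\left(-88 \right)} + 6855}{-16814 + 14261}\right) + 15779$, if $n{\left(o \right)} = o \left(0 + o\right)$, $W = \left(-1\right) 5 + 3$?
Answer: $\frac{1372268}{207} \approx 6629.3$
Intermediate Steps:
$W = -2$ ($W = -5 + 3 = -2$)
$n{\left(o \right)} = o^{2}$ ($n{\left(o \right)} = o o = o^{2}$)
$Q{\left(j \right)} = \frac{7}{3}$ ($Q{\left(j \right)} = \frac{\left(-3\right)^{2} - 2}{3} = \frac{9 - 2}{3} = \frac{1}{3} \cdot 7 = \frac{7}{3}$)
$\left(-9147 + \frac{Q{\left(-88 \right)} + 6855}{-16814 + 14261}\right) + 15779 = \left(-9147 + \frac{\frac{7}{3} + 6855}{-16814 + 14261}\right) + 15779 = \left(-9147 + \frac{20572}{3 \left(-2553\right)}\right) + 15779 = \left(-9147 + \frac{20572}{3} \left(- \frac{1}{2553}\right)\right) + 15779 = \left(-9147 - \frac{556}{207}\right) + 15779 = - \frac{1893985}{207} + 15779 = \frac{1372268}{207}$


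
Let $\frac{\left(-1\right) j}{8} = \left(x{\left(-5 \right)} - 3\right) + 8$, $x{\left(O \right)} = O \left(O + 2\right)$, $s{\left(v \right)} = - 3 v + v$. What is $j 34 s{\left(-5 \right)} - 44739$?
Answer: $-99139$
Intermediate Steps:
$s{\left(v \right)} = - 2 v$
$x{\left(O \right)} = O \left(2 + O\right)$
$j = -160$ ($j = - 8 \left(\left(- 5 \left(2 - 5\right) - 3\right) + 8\right) = - 8 \left(\left(\left(-5\right) \left(-3\right) - 3\right) + 8\right) = - 8 \left(\left(15 - 3\right) + 8\right) = - 8 \left(12 + 8\right) = \left(-8\right) 20 = -160$)
$j 34 s{\left(-5 \right)} - 44739 = \left(-160\right) 34 \left(\left(-2\right) \left(-5\right)\right) - 44739 = \left(-5440\right) 10 - 44739 = -54400 - 44739 = -99139$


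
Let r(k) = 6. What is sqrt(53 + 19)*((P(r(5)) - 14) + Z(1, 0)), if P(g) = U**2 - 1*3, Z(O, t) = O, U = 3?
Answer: -42*sqrt(2) ≈ -59.397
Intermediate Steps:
P(g) = 6 (P(g) = 3**2 - 1*3 = 9 - 3 = 6)
sqrt(53 + 19)*((P(r(5)) - 14) + Z(1, 0)) = sqrt(53 + 19)*((6 - 14) + 1) = sqrt(72)*(-8 + 1) = (6*sqrt(2))*(-7) = -42*sqrt(2)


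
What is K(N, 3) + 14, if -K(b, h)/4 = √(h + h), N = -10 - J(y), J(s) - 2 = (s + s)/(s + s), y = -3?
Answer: 14 - 4*√6 ≈ 4.2020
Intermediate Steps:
J(s) = 3 (J(s) = 2 + (s + s)/(s + s) = 2 + (2*s)/((2*s)) = 2 + (2*s)*(1/(2*s)) = 2 + 1 = 3)
N = -13 (N = -10 - 1*3 = -10 - 3 = -13)
K(b, h) = -4*√2*√h (K(b, h) = -4*√(h + h) = -4*√2*√h)
K(N, 3) + 14 = -4*√2*√3 + 14 = -4*√6 + 14 = 14 - 4*√6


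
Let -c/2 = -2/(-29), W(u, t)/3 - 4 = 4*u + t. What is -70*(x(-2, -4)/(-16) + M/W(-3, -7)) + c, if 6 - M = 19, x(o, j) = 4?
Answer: -1493/522 ≈ -2.8602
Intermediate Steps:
W(u, t) = 12 + 3*t + 12*u (W(u, t) = 12 + 3*(4*u + t) = 12 + 3*(t + 4*u) = 12 + (3*t + 12*u) = 12 + 3*t + 12*u)
M = -13 (M = 6 - 1*19 = 6 - 19 = -13)
c = -4/29 (c = -(-4)/(-29) = -(-4)*(-1)/29 = -2*2/29 = -4/29 ≈ -0.13793)
-70*(x(-2, -4)/(-16) + M/W(-3, -7)) + c = -70*(4/(-16) - 13/(12 + 3*(-7) + 12*(-3))) - 4/29 = -70*(4*(-1/16) - 13/(12 - 21 - 36)) - 4/29 = -70*(-¼ - 13/(-45)) - 4/29 = -70*(-¼ - 13*(-1/45)) - 4/29 = -70*(-¼ + 13/45) - 4/29 = -70*7/180 - 4/29 = -49/18 - 4/29 = -1493/522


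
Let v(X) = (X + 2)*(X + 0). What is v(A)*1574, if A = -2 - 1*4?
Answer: 37776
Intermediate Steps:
A = -6 (A = -2 - 4 = -6)
v(X) = X*(2 + X) (v(X) = (2 + X)*X = X*(2 + X))
v(A)*1574 = -6*(2 - 6)*1574 = -6*(-4)*1574 = 24*1574 = 37776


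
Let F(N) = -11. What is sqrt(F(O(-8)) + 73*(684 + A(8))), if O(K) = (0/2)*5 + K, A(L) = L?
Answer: sqrt(50505) ≈ 224.73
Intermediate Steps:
O(K) = K (O(K) = (0*(1/2))*5 + K = 0*5 + K = 0 + K = K)
sqrt(F(O(-8)) + 73*(684 + A(8))) = sqrt(-11 + 73*(684 + 8)) = sqrt(-11 + 73*692) = sqrt(-11 + 50516) = sqrt(50505)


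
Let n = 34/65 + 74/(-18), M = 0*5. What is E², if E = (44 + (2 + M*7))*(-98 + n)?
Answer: 7473301582756/342225 ≈ 2.1837e+7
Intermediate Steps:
M = 0
n = -2099/585 (n = 34*(1/65) + 74*(-1/18) = 34/65 - 37/9 = -2099/585 ≈ -3.5880)
E = -2733734/585 (E = (44 + (2 + 0*7))*(-98 - 2099/585) = (44 + (2 + 0))*(-59429/585) = (44 + 2)*(-59429/585) = 46*(-59429/585) = -2733734/585 ≈ -4673.0)
E² = (-2733734/585)² = 7473301582756/342225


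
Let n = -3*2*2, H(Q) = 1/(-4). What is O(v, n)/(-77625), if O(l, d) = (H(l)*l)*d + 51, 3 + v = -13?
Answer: -1/25875 ≈ -3.8647e-5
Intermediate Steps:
v = -16 (v = -3 - 13 = -16)
H(Q) = -¼
n = -12 (n = -6*2 = -12)
O(l, d) = 51 - d*l/4 (O(l, d) = (-l/4)*d + 51 = -d*l/4 + 51 = 51 - d*l/4)
O(v, n)/(-77625) = (51 - ¼*(-12)*(-16))/(-77625) = (51 - 48)*(-1/77625) = 3*(-1/77625) = -1/25875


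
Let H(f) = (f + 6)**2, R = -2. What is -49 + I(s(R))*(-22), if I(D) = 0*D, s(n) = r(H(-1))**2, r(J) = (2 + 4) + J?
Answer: -49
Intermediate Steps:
H(f) = (6 + f)**2
r(J) = 6 + J
s(n) = 961 (s(n) = (6 + (6 - 1)**2)**2 = (6 + 5**2)**2 = (6 + 25)**2 = 31**2 = 961)
I(D) = 0
-49 + I(s(R))*(-22) = -49 + 0*(-22) = -49 + 0 = -49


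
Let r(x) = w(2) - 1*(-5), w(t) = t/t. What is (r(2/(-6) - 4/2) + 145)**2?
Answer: 22801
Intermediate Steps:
w(t) = 1
r(x) = 6 (r(x) = 1 - 1*(-5) = 1 + 5 = 6)
(r(2/(-6) - 4/2) + 145)**2 = (6 + 145)**2 = 151**2 = 22801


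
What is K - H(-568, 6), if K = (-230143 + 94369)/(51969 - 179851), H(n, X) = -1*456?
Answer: 29224983/63941 ≈ 457.06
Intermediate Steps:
H(n, X) = -456
K = 67887/63941 (K = -135774/(-127882) = -135774*(-1/127882) = 67887/63941 ≈ 1.0617)
K - H(-568, 6) = 67887/63941 - 1*(-456) = 67887/63941 + 456 = 29224983/63941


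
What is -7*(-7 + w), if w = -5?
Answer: 84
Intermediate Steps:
-7*(-7 + w) = -7*(-7 - 5) = -7*(-12) = 84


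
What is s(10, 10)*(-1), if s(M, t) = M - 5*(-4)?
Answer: -30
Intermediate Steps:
s(M, t) = 20 + M (s(M, t) = M + 20 = 20 + M)
s(10, 10)*(-1) = (20 + 10)*(-1) = 30*(-1) = -30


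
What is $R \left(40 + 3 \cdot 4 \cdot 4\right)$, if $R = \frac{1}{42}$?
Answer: $\frac{44}{21} \approx 2.0952$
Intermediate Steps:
$R = \frac{1}{42} \approx 0.02381$
$R \left(40 + 3 \cdot 4 \cdot 4\right) = \frac{40 + 3 \cdot 4 \cdot 4}{42} = \frac{40 + 12 \cdot 4}{42} = \frac{40 + 48}{42} = \frac{1}{42} \cdot 88 = \frac{44}{21}$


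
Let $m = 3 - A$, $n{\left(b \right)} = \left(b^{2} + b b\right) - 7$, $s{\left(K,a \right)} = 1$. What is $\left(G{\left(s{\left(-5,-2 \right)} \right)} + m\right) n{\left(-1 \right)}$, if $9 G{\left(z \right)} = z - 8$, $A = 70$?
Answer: $\frac{3050}{9} \approx 338.89$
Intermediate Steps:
$n{\left(b \right)} = -7 + 2 b^{2}$ ($n{\left(b \right)} = \left(b^{2} + b^{2}\right) - 7 = 2 b^{2} - 7 = -7 + 2 b^{2}$)
$G{\left(z \right)} = - \frac{8}{9} + \frac{z}{9}$ ($G{\left(z \right)} = \frac{z - 8}{9} = \frac{-8 + z}{9} = - \frac{8}{9} + \frac{z}{9}$)
$m = -67$ ($m = 3 - 70 = -67$)
$\left(G{\left(s{\left(-5,-2 \right)} \right)} + m\right) n{\left(-1 \right)} = \left(\left(- \frac{8}{9} + \frac{1}{9} \cdot 1\right) - 67\right) \left(-7 + 2 \left(-1\right)^{2}\right) = \left(\left(- \frac{8}{9} + \frac{1}{9}\right) - 67\right) \left(-7 + 2 \cdot 1\right) = \left(- \frac{7}{9} - 67\right) \left(-7 + 2\right) = \left(- \frac{610}{9}\right) \left(-5\right) = \frac{3050}{9}$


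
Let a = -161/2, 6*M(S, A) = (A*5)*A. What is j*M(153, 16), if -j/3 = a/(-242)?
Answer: -25760/121 ≈ -212.89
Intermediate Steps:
M(S, A) = 5*A²/6 (M(S, A) = ((A*5)*A)/6 = ((5*A)*A)/6 = (5*A²)/6 = 5*A²/6)
a = -161/2 (a = -161*½ = -161/2 ≈ -80.500)
j = -483/484 (j = -(-483)/(2*(-242)) = -(-483)*(-1)/(2*242) = -3*161/484 = -483/484 ≈ -0.99793)
j*M(153, 16) = -805*16²/968 = -805*256/968 = -483/484*640/3 = -25760/121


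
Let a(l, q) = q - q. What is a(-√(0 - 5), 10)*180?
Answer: 0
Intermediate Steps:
a(l, q) = 0
a(-√(0 - 5), 10)*180 = 0*180 = 0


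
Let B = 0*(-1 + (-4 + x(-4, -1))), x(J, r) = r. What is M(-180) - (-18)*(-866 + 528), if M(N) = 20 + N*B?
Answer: -6064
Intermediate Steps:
B = 0 (B = 0*(-1 + (-4 - 1)) = 0*(-1 - 5) = 0*(-6) = 0)
M(N) = 20 (M(N) = 20 + N*0 = 20 + 0 = 20)
M(-180) - (-18)*(-866 + 528) = 20 - (-18)*(-866 + 528) = 20 - (-18)*(-338) = 20 - 1*6084 = 20 - 6084 = -6064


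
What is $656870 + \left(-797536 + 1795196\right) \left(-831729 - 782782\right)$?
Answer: $-1610732387390$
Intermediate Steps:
$656870 + \left(-797536 + 1795196\right) \left(-831729 - 782782\right) = 656870 + 997660 \left(-1614511\right) = 656870 - 1610733044260 = -1610732387390$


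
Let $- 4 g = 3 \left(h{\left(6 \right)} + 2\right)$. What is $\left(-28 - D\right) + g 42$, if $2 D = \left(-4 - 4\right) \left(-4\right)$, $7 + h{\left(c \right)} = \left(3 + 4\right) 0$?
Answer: $\frac{227}{2} \approx 113.5$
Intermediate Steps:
$h{\left(c \right)} = -7$ ($h{\left(c \right)} = -7 + \left(3 + 4\right) 0 = -7 + 7 \cdot 0 = -7 + 0 = -7$)
$D = 16$ ($D = \frac{\left(-4 - 4\right) \left(-4\right)}{2} = \frac{\left(-8\right) \left(-4\right)}{2} = \frac{1}{2} \cdot 32 = 16$)
$g = \frac{15}{4}$ ($g = - \frac{3 \left(-7 + 2\right)}{4} = - \frac{3 \left(-5\right)}{4} = \left(- \frac{1}{4}\right) \left(-15\right) = \frac{15}{4} \approx 3.75$)
$\left(-28 - D\right) + g 42 = \left(-28 - 16\right) + \frac{15}{4} \cdot 42 = \left(-28 - 16\right) + \frac{315}{2} = -44 + \frac{315}{2} = \frac{227}{2}$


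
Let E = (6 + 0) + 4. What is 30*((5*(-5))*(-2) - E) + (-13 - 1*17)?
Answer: 1170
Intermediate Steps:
E = 10 (E = 6 + 4 = 10)
30*((5*(-5))*(-2) - E) + (-13 - 1*17) = 30*((5*(-5))*(-2) - 1*10) + (-13 - 1*17) = 30*(-25*(-2) - 10) + (-13 - 17) = 30*(50 - 10) - 30 = 30*40 - 30 = 1200 - 30 = 1170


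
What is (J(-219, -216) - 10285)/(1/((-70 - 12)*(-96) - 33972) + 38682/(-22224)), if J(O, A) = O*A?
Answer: -894697403400/42067601 ≈ -21268.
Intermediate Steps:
J(O, A) = A*O
(J(-219, -216) - 10285)/(1/((-70 - 12)*(-96) - 33972) + 38682/(-22224)) = (-216*(-219) - 10285)/(1/((-70 - 12)*(-96) - 33972) + 38682/(-22224)) = (47304 - 10285)/(1/(-82*(-96) - 33972) + 38682*(-1/22224)) = 37019/(1/(7872 - 33972) - 6447/3704) = 37019/(1/(-26100) - 6447/3704) = 37019/(-1/26100 - 6447/3704) = 37019/(-42067601/24168600) = 37019*(-24168600/42067601) = -894697403400/42067601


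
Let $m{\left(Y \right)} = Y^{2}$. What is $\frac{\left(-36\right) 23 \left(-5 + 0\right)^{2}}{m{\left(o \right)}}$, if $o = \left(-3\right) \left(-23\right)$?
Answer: $- \frac{100}{23} \approx -4.3478$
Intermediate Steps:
$o = 69$
$\frac{\left(-36\right) 23 \left(-5 + 0\right)^{2}}{m{\left(o \right)}} = \frac{\left(-36\right) 23 \left(-5 + 0\right)^{2}}{69^{2}} = \frac{\left(-828\right) \left(-5\right)^{2}}{4761} = \left(-828\right) 25 \cdot \frac{1}{4761} = \left(-20700\right) \frac{1}{4761} = - \frac{100}{23}$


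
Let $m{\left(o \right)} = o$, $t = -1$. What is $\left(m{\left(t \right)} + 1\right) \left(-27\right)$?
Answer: $0$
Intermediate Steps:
$\left(m{\left(t \right)} + 1\right) \left(-27\right) = \left(-1 + 1\right) \left(-27\right) = 0 \left(-27\right) = 0$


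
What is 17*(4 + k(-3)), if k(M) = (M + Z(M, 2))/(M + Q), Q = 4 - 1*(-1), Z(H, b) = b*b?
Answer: 153/2 ≈ 76.500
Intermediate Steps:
Z(H, b) = b²
Q = 5 (Q = 4 + 1 = 5)
k(M) = (4 + M)/(5 + M) (k(M) = (M + 2²)/(M + 5) = (M + 4)/(5 + M) = (4 + M)/(5 + M))
17*(4 + k(-3)) = 17*(4 + (4 - 3)/(5 - 3)) = 17*(4 + 1/2) = 17*(4 + (½)*1) = 17*(4 + ½) = 17*(9/2) = 153/2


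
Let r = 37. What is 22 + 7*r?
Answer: 281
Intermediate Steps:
22 + 7*r = 22 + 7*37 = 22 + 259 = 281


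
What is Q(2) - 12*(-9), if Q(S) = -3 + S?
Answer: 107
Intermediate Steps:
Q(2) - 12*(-9) = (-3 + 2) - 12*(-9) = -1 + 108 = 107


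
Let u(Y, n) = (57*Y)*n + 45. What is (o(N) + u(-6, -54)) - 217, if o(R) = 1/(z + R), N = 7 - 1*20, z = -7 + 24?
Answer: 73185/4 ≈ 18296.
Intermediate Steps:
u(Y, n) = 45 + 57*Y*n (u(Y, n) = 57*Y*n + 45 = 45 + 57*Y*n)
z = 17
N = -13 (N = 7 - 20 = -13)
o(R) = 1/(17 + R)
(o(N) + u(-6, -54)) - 217 = (1/(17 - 13) + (45 + 57*(-6)*(-54))) - 217 = (1/4 + (45 + 18468)) - 217 = (¼ + 18513) - 217 = 74053/4 - 217 = 73185/4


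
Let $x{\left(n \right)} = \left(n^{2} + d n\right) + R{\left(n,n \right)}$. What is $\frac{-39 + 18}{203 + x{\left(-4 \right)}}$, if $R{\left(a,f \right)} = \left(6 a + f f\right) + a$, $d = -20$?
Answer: $- \frac{3}{41} \approx -0.073171$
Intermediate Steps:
$R{\left(a,f \right)} = f^{2} + 7 a$ ($R{\left(a,f \right)} = \left(6 a + f^{2}\right) + a = \left(f^{2} + 6 a\right) + a = f^{2} + 7 a$)
$x{\left(n \right)} = - 13 n + 2 n^{2}$ ($x{\left(n \right)} = \left(n^{2} - 20 n\right) + \left(n^{2} + 7 n\right) = - 13 n + 2 n^{2}$)
$\frac{-39 + 18}{203 + x{\left(-4 \right)}} = \frac{-39 + 18}{203 - 4 \left(-13 + 2 \left(-4\right)\right)} = - \frac{21}{203 - 4 \left(-13 - 8\right)} = - \frac{21}{203 - -84} = - \frac{21}{203 + 84} = - \frac{21}{287} = \left(-21\right) \frac{1}{287} = - \frac{3}{41}$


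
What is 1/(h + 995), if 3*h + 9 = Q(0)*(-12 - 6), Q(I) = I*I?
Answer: 1/992 ≈ 0.0010081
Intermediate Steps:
Q(I) = I²
h = -3 (h = -3 + (0²*(-12 - 6))/3 = -3 + (0*(-18))/3 = -3 + (⅓)*0 = -3 + 0 = -3)
1/(h + 995) = 1/(-3 + 995) = 1/992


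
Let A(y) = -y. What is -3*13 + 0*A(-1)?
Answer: -39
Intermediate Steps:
-3*13 + 0*A(-1) = -3*13 + 0*(-1*(-1)) = -39 + 0*1 = -39 + 0 = -39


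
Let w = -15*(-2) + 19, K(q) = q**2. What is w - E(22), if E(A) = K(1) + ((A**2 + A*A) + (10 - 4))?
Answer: -926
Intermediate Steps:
E(A) = 7 + 2*A**2 (E(A) = 1**2 + ((A**2 + A*A) + (10 - 4)) = 1 + ((A**2 + A**2) + 6) = 1 + (2*A**2 + 6) = 1 + (6 + 2*A**2) = 7 + 2*A**2)
w = 49 (w = 30 + 19 = 49)
w - E(22) = 49 - (7 + 2*22**2) = 49 - (7 + 2*484) = 49 - (7 + 968) = 49 - 1*975 = 49 - 975 = -926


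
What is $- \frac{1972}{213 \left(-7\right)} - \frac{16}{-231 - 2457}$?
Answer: $\frac{15847}{11928} \approx 1.3286$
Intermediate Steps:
$- \frac{1972}{213 \left(-7\right)} - \frac{16}{-231 - 2457} = - \frac{1972}{-1491} - \frac{16}{-2688} = \left(-1972\right) \left(- \frac{1}{1491}\right) - - \frac{1}{168} = \frac{1972}{1491} + \frac{1}{168} = \frac{15847}{11928}$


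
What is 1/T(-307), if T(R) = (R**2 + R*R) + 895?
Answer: 1/189393 ≈ 5.2800e-6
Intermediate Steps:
T(R) = 895 + 2*R**2 (T(R) = (R**2 + R**2) + 895 = 2*R**2 + 895 = 895 + 2*R**2)
1/T(-307) = 1/(895 + 2*(-307)**2) = 1/(895 + 2*94249) = 1/(895 + 188498) = 1/189393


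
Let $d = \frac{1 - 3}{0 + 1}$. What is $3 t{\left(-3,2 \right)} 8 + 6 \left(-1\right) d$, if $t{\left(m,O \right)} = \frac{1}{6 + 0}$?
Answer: $16$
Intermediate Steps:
$t{\left(m,O \right)} = \frac{1}{6}$
$d = -2$ ($d = - \frac{2}{1} = \left(-2\right) 1 = -2$)
$3 t{\left(-3,2 \right)} 8 + 6 \left(-1\right) d = 3 \cdot \frac{1}{6} \cdot 8 + 6 \left(-1\right) \left(-2\right) = \frac{1}{2} \cdot 8 - -12 = 4 + 12 = 16$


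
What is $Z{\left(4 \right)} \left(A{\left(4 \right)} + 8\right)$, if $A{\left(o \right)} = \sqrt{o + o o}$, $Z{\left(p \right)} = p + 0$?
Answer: $32 + 8 \sqrt{5} \approx 49.889$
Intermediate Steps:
$Z{\left(p \right)} = p$
$A{\left(o \right)} = \sqrt{o + o^{2}}$
$Z{\left(4 \right)} \left(A{\left(4 \right)} + 8\right) = 4 \left(\sqrt{4 \left(1 + 4\right)} + 8\right) = 4 \left(\sqrt{4 \cdot 5} + 8\right) = 4 \left(\sqrt{20} + 8\right) = 4 \left(2 \sqrt{5} + 8\right) = 4 \left(8 + 2 \sqrt{5}\right) = 32 + 8 \sqrt{5}$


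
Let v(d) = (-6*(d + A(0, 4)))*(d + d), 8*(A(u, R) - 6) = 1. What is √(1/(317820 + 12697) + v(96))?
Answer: I*√12852042496245755/330517 ≈ 343.0*I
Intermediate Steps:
A(u, R) = 49/8 (A(u, R) = 6 + (⅛)*1 = 6 + ⅛ = 49/8)
v(d) = 2*d*(-147/4 - 6*d) (v(d) = (-6*(d + 49/8))*(d + d) = (-6*(49/8 + d))*(2*d) = (-147/4 - 6*d)*(2*d) = 2*d*(-147/4 - 6*d))
√(1/(317820 + 12697) + v(96)) = √(1/(317820 + 12697) - 3/2*96*(49 + 8*96)) = √(1/330517 - 3/2*96*(49 + 768)) = √(1/330517 - 3/2*96*817) = √(1/330517 - 117648) = √(-38884664015/330517) = I*√12852042496245755/330517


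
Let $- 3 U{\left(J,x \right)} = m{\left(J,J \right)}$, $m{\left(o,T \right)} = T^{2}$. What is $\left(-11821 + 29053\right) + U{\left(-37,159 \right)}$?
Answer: $\frac{50327}{3} \approx 16776.0$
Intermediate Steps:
$U{\left(J,x \right)} = - \frac{J^{2}}{3}$
$\left(-11821 + 29053\right) + U{\left(-37,159 \right)} = \left(-11821 + 29053\right) - \frac{\left(-37\right)^{2}}{3} = 17232 - \frac{1369}{3} = \frac{50327}{3}$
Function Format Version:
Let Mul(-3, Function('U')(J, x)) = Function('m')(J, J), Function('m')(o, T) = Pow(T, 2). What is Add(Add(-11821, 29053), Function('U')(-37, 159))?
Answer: Rational(50327, 3) ≈ 16776.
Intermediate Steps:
Function('U')(J, x) = Mul(Rational(-1, 3), Pow(J, 2))
Add(Add(-11821, 29053), Function('U')(-37, 159)) = Add(Add(-11821, 29053), Mul(Rational(-1, 3), Pow(-37, 2))) = Add(17232, Mul(Rational(-1, 3), 1369)) = Add(17232, Rational(-1369, 3)) = Rational(50327, 3)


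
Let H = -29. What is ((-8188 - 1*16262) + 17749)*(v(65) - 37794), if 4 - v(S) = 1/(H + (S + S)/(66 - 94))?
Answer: 119271608276/471 ≈ 2.5323e+8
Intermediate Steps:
v(S) = 4 - 1/(-29 - S/14) (v(S) = 4 - 1/(-29 + (S + S)/(66 - 94)) = 4 - 1/(-29 + (2*S)/(-28)) = 4 - 1/(-29 + (2*S)*(-1/28)) = 4 - 1/(-29 - S/14))
((-8188 - 1*16262) + 17749)*(v(65) - 37794) = ((-8188 - 1*16262) + 17749)*(2*(819 + 2*65)/(406 + 65) - 37794) = ((-8188 - 16262) + 17749)*(2*(819 + 130)/471 - 37794) = (-24450 + 17749)*(2*(1/471)*949 - 37794) = -6701*(1898/471 - 37794) = -6701*(-17799076/471) = 119271608276/471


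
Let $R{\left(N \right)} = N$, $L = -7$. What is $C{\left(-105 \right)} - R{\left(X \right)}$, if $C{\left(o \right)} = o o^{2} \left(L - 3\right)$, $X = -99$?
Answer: $11576349$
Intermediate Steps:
$C{\left(o \right)} = - 10 o^{3}$ ($C{\left(o \right)} = o o^{2} \left(-7 - 3\right) = o^{3} \left(-10\right) = - 10 o^{3}$)
$C{\left(-105 \right)} - R{\left(X \right)} = - 10 \left(-105\right)^{3} - -99 = \left(-10\right) \left(-1157625\right) + 99 = 11576250 + 99 = 11576349$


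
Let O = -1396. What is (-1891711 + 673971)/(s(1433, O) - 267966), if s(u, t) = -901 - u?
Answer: 60887/13515 ≈ 4.5051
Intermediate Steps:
(-1891711 + 673971)/(s(1433, O) - 267966) = (-1891711 + 673971)/((-901 - 1*1433) - 267966) = -1217740/((-901 - 1433) - 267966) = -1217740/(-2334 - 267966) = -1217740/(-270300) = -1217740*(-1/270300) = 60887/13515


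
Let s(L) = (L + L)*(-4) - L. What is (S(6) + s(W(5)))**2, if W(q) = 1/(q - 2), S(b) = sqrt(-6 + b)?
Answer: 9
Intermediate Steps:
W(q) = 1/(-2 + q)
s(L) = -9*L (s(L) = (2*L)*(-4) - L = -8*L - L = -9*L)
(S(6) + s(W(5)))**2 = (sqrt(-6 + 6) - 9/(-2 + 5))**2 = (sqrt(0) - 9/3)**2 = (0 - 9*1/3)**2 = (0 - 3)**2 = (-3)**2 = 9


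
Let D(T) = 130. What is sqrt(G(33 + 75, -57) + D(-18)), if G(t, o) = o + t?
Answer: sqrt(181) ≈ 13.454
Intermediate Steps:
sqrt(G(33 + 75, -57) + D(-18)) = sqrt((-57 + (33 + 75)) + 130) = sqrt((-57 + 108) + 130) = sqrt(51 + 130) = sqrt(181)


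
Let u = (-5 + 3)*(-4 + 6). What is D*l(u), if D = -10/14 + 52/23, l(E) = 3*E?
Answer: -2988/161 ≈ -18.559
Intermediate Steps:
u = -4 (u = -2*2 = -4)
D = 249/161 (D = -10*1/14 + 52*(1/23) = -5/7 + 52/23 = 249/161 ≈ 1.5466)
D*l(u) = 249*(3*(-4))/161 = (249/161)*(-12) = -2988/161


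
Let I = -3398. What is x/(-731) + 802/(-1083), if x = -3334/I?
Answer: -997864499/1345052427 ≈ -0.74188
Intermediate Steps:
x = 1667/1699 (x = -3334/(-3398) = -3334*(-1/3398) = 1667/1699 ≈ 0.98116)
x/(-731) + 802/(-1083) = (1667/1699)/(-731) + 802/(-1083) = (1667/1699)*(-1/731) + 802*(-1/1083) = -1667/1241969 - 802/1083 = -997864499/1345052427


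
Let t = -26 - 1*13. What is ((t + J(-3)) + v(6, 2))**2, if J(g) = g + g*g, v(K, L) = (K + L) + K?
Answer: 361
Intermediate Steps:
v(K, L) = L + 2*K
J(g) = g + g**2
t = -39 (t = -26 - 13 = -39)
((t + J(-3)) + v(6, 2))**2 = ((-39 - 3*(1 - 3)) + (2 + 2*6))**2 = ((-39 - 3*(-2)) + (2 + 12))**2 = ((-39 + 6) + 14)**2 = (-33 + 14)**2 = (-19)**2 = 361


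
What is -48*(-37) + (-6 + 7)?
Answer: 1777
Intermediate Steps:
-48*(-37) + (-6 + 7) = 1776 + 1 = 1777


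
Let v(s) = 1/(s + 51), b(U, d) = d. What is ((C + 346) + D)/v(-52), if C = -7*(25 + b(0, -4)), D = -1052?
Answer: 853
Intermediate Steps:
v(s) = 1/(51 + s)
C = -147 (C = -7*(25 - 4) = -7*21 = -147)
((C + 346) + D)/v(-52) = ((-147 + 346) - 1052)/(1/(51 - 52)) = (199 - 1052)/(1/(-1)) = -853/(-1) = -853*(-1) = 853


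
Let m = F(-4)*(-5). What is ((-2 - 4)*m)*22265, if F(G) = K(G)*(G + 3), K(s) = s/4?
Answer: 667950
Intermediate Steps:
K(s) = s/4 (K(s) = s*(¼) = s/4)
F(G) = G*(3 + G)/4 (F(G) = (G/4)*(G + 3) = (G/4)*(3 + G) = G*(3 + G)/4)
m = -5 (m = ((¼)*(-4)*(3 - 4))*(-5) = ((¼)*(-4)*(-1))*(-5) = 1*(-5) = -5)
((-2 - 4)*m)*22265 = ((-2 - 4)*(-5))*22265 = -6*(-5)*22265 = 30*22265 = 667950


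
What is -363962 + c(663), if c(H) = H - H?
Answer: -363962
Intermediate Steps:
c(H) = 0
-363962 + c(663) = -363962 + 0 = -363962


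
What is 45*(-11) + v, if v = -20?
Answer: -515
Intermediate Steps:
45*(-11) + v = 45*(-11) - 20 = -495 - 20 = -515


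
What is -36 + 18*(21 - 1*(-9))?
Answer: 504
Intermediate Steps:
-36 + 18*(21 - 1*(-9)) = -36 + 18*(21 + 9) = -36 + 18*30 = -36 + 540 = 504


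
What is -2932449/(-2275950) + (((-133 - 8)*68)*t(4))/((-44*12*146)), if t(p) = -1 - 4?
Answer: 1624272021/2436783800 ≈ 0.66656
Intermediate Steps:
t(p) = -5
-2932449/(-2275950) + (((-133 - 8)*68)*t(4))/((-44*12*146)) = -2932449/(-2275950) + (((-133 - 8)*68)*(-5))/((-44*12*146)) = -2932449*(-1/2275950) + (-141*68*(-5))/((-528*146)) = 977483/758650 - 9588*(-5)/(-77088) = 977483/758650 + 47940*(-1/77088) = 977483/758650 - 3995/6424 = 1624272021/2436783800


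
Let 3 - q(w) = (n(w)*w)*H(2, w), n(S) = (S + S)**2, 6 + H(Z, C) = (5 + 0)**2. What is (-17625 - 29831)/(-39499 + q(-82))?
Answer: -5932/5233059 ≈ -0.0011336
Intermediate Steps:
H(Z, C) = 19 (H(Z, C) = -6 + (5 + 0)**2 = -6 + 5**2 = -6 + 25 = 19)
n(S) = 4*S**2 (n(S) = (2*S)**2 = 4*S**2)
q(w) = 3 - 76*w**3 (q(w) = 3 - (4*w**2)*w*19 = 3 - 4*w**3*19 = 3 - 76*w**3)
(-17625 - 29831)/(-39499 + q(-82)) = (-17625 - 29831)/(-39499 + (3 - 76*(-82)**3)) = -47456/(-39499 + (3 - 76*(-551368))) = -47456/(-39499 + (3 + 41903968)) = -47456/(-39499 + 41903971) = -47456/41864472 = -47456*1/41864472 = -5932/5233059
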